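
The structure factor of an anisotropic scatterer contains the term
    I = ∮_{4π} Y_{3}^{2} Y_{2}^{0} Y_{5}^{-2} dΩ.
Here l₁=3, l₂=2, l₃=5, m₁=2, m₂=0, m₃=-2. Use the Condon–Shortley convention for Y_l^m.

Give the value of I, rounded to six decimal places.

Checks pass: Σm=0; 10 even; l₃=5∈[1,5].
(2·3+1)(2·2+1)(2·5+1) = 385
Δ: 0! 6! 4! / 11! → 1/2310
sum: t=0:+1/144 = 1/144
3j²(3 2 5; 0 0 0) = Δ·Π!·Σ² = 10/231  (sign -1)
sum: t=0:+1/480 = 1/480
3j²(3 2 5; 2 0 -2) = Δ·Π!·Σ² = 3/110  (sign -1)
combine: 4πI² = 385·10/231·3/110 = 5/11
take √, sign +1: I = 0.19018827

0.190188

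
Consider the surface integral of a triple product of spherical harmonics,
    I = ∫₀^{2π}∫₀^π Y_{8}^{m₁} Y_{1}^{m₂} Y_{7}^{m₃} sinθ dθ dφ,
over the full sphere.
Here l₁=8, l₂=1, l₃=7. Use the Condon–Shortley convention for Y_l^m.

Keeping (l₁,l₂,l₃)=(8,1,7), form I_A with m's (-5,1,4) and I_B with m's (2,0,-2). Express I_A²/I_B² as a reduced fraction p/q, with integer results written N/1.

Same 8,1,7: normalisation and zero-m 3j drop out of the ratio.
A: Δ: 2! 14! 0! / 17! → 1/2040; sum: t=2:+1/479001600 = 1/479001600; 3j²(8 1 7; -5 1 4) = Δ·Π!·Σ² = 13/340  (sign -1)
B: Δ: 2! 14! 0! / 17! → 1/2040; sum: t=1:−1/43545600 = -1/43545600; 3j²(8 1 7; 2 0 -2) = Δ·Π!·Σ² = 1/34  (sign +1)
I_A²/I_B² = (13/340)/(1/34) = 13/10

13/10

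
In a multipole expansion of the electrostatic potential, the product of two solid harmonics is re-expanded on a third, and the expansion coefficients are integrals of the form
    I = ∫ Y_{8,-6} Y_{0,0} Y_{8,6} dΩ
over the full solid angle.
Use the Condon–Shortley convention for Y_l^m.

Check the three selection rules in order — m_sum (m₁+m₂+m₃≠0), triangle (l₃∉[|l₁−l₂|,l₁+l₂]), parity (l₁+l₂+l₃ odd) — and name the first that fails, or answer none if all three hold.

azimuthal sum: -6 + 0 + 6 = 0  ✓
8 ≤ 8 ≤ 8 (triangle on l)  ✓
L = 8 + 0 + 8 = 16 (even)  ✓

none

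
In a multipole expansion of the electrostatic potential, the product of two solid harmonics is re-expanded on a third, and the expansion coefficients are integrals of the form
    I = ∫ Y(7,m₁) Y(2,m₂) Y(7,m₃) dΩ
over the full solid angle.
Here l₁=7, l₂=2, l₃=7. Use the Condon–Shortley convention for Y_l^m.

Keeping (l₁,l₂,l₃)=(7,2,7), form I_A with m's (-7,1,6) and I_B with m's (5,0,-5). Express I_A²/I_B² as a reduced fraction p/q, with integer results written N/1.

Same 7,2,7: normalisation and zero-m 3j drop out of the ratio.
A: Δ: 2! 12! 2! / 17! → 1/185640; sum: t=2:+1/958003200 = 1/958003200; 3j²(7 2 7; -7 1 6) = Δ·Π!·Σ² = 13/680  (sign -1)
B: Δ: 2! 12! 2! / 17! → 1/185640; sum: t=0:+1/29030400 t=1:−1/39916800 t=2:+1/1916006400 = 19/1916006400; 3j²(7 2 7; 5 0 -5) = Δ·Π!·Σ² = 361/185640  (sign +1)
I_A²/I_B² = (13/680)/(361/185640) = 3549/361

3549/361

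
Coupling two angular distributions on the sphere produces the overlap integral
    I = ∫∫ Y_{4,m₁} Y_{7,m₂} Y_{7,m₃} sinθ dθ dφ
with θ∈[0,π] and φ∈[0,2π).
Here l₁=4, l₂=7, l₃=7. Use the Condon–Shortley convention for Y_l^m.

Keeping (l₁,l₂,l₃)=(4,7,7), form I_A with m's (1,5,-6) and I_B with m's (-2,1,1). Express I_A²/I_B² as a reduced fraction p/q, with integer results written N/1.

1573/3969

l's match ⇒ only the (l;m) 3-j factors differ between A and B.
A: triangle coeff Δ(4,7,7) = 1/58198140; Σ_t [2,3]: t=2:+1/87091200 t=3:−1/52254720 = -1/130636800; (3j)²=88/20349 [(4 7 7; 1 5 -6)], sign=+1
B: triangle coeff Δ(4,7,7) = 1/58198140; Σ_t [2,4]: t=2:+1/1658880 t=3:−1/518400 t=4:+1/1658880 = -1/1382400; (3j)²=504/46189 [(4 7 7; -2 1 1)], sign=-1
I_A²/I_B² = (88/20349)/(504/46189) = 1573/3969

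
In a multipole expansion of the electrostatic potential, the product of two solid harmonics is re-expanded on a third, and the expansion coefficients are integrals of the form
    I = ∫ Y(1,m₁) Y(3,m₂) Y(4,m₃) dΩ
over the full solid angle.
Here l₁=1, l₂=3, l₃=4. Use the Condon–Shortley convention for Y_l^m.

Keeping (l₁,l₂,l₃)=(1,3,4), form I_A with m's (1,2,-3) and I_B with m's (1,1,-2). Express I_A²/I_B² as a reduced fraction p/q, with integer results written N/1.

l's match ⇒ only the (l;m) 3-j factors differ between A and B.
A: triangle coeff Δ(1,3,4) = 1/252; Σ_t [0,0]: t=0:+1/240 = 1/240; (3j)²=1/12 [(1 3 4; 1 2 -3)], sign=-1
B: triangle coeff Δ(1,3,4) = 1/252; Σ_t [0,0]: t=0:+1/96 = 1/96; (3j)²=5/84 [(1 3 4; 1 1 -2)], sign=+1
I_A²/I_B² = (1/12)/(5/84) = 7/5

7/5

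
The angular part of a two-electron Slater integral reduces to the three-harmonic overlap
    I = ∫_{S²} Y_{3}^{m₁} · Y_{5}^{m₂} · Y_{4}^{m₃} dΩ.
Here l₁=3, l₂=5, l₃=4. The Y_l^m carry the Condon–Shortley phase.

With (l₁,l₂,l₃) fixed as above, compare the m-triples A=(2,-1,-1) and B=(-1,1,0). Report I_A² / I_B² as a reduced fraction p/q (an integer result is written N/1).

625/242

Shared (l₁,l₂,l₃)=(3,5,4): N and (l;000)² cancel in I_A²/I_B².
A: Δ = 4!·2!·6!/13! = 1/180180; Racah Σ t=0..1: t=0:+1/1152 t=1:−1/432 = -5/3456; ⇒ 3j(3 5 4; 2 -1 -1)² = 625/36036, sgn +1
B: Δ = 4!·2!·6!/13! = 1/180180; Racah Σ t=2..4: t=2:+1/384 t=3:−1/216 t=4:+1/2304 = -11/6912; ⇒ 3j(3 5 4; -1 1 0)² = 11/1638, sgn -1
I_A²/I_B² = (625/36036)/(11/1638) = 625/242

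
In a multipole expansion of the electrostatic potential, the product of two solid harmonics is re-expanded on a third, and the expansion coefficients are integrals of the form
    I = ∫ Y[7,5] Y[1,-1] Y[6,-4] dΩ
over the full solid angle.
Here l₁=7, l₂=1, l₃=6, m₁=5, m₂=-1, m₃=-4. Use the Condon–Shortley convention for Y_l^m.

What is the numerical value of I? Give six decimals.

-0.284256

Rules hold: Σm=0, L=14 even, 6≤6≤8.
N = 15·3·13 = 585
Δ = 2!·12!·0!/15! = 1/1365
Racah Σ t=1..1: t=1:−1/518400 = -1/518400
⇒ 3j(7 1 6; 0 0 0)² = 7/195, sgn -1
Racah Σ t=0..0: t=0:+1/14515200 = 1/14515200
⇒ 3j(7 1 6; 5 -1 -4)² = 22/455, sgn +1
4πI² = N·(3j₀)²·(3jₘ)² = 66/65
I = -1·√(1.01538/4π) = -0.28425647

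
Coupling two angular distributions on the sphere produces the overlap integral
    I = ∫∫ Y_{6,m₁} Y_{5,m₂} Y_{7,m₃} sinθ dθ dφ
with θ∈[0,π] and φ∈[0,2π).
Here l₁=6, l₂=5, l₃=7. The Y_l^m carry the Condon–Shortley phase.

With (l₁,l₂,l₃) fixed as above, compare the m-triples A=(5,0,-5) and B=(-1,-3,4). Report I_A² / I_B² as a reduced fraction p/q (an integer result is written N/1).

55/378

Same 6,5,7: normalisation and zero-m 3j drop out of the ratio.
A: Δ: 4! 8! 6! / 19! → 1/174594420; sum: t=0:+1/14515200 t=1:−1/11612160 = -1/58060800; 3j²(6 5 7; 5 0 -5) = Δ·Π!·Σ² = 55/58786  (sign -1)
B: Δ: 4! 8! 6! / 19! → 1/174594420; sum: t=0:+1/5806080 t=1:−1/1036800 t=2:+1/2073600 = -1/3225600; 3j²(6 5 7; -1 -3 4) = Δ·Π!·Σ² = 27/4199  (sign +1)
I_A²/I_B² = (55/58786)/(27/4199) = 55/378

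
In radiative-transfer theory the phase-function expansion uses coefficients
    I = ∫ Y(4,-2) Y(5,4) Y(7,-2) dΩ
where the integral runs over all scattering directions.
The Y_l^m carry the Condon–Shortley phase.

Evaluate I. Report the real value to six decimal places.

-0.139414

Checks pass: Σm=0; 16 even; l₃=7∈[1,9].
(2·4+1)(2·5+1)(2·7+1) = 1485
Δ: 2! 6! 8! / 17! → 1/6126120
sum: t=0:+1/69120 t=1:−1/20736 t=2:+1/69120 = -1/51840
3j²(4 5 7; 0 0 0) = Δ·Π!·Σ² = 280/21879  (sign +1)
sum: t=1:−1/4838400 t=2:+1/483840 = 1/537600
3j²(4 5 7; -2 4 -2) = Δ·Π!·Σ² = 2187/170170  (sign -1)
combine: 4πI² = 1485·280/21879·2187/170170 = 131220/537251
take √, sign -1: I = -0.13941403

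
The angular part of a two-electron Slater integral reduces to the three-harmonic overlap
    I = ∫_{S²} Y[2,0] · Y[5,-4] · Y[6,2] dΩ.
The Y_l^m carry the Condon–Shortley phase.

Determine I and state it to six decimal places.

0.000000

Σmᵢ = -2 ≠ 0, so the φ-integral vanishes; I = 0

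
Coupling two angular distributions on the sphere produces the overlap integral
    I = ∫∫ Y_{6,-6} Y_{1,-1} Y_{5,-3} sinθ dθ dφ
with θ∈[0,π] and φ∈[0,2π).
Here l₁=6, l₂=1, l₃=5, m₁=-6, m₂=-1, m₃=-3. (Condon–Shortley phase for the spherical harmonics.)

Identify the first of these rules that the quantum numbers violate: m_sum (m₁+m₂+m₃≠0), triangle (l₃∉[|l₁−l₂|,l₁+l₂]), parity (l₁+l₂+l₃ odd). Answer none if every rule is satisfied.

m_sum

m₁+m₂+m₃ = -6 − 1 − 3 = -10  ✗
triangle: |6−1|=5 ≤ l₃=5 ≤ 6+1=7
parity: l₁+l₂+l₃ = 12 is even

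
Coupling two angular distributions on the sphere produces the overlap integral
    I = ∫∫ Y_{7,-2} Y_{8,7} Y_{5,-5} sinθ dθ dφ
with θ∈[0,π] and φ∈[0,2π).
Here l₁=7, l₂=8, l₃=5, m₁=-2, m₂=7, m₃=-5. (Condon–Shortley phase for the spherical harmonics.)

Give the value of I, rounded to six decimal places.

Rules hold: Σm=0, L=20 even, 1≤5≤15.
N = 15·17·11 = 2805
Δ = 10!·4!·6!/21! = 1/814773960
Racah Σ t=3..7: t=3:−1/87091200 t=4:+1/4976640 t=5:−1/2073600 t=6:+1/4976640 t=7:−1/87091200 = -1/9676800
⇒ 3j(7 8 5; 0 0 0)² = 360/46189, sgn +1
Racah Σ t=9..9: t=9:−1/6270566400 = -1/6270566400
⇒ 3j(7 8 5; -2 7 -5)² = 25/3876, sgn -1
4πI² = N·(3j₀)²·(3jₘ)² = 11250/79781
I = -1·√(0.141011/4π) = -0.10593064

-0.105931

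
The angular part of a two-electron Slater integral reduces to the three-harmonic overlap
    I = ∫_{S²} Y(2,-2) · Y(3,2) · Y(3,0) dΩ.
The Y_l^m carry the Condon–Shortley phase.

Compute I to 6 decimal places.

Checks pass: Σm=0; 8 even; l₃=3∈[1,5].
(2·2+1)(2·3+1)(2·3+1) = 245
Δ: 2! 2! 4! / 9! → 1/3780
sum: t=0:+1/24 t=1:−1/4 t=2:+1/24 = -1/6
3j²(2 3 3; 0 0 0) = Δ·Π!·Σ² = 4/105  (sign +1)
sum: t=2:+1/24 = 1/24
3j²(2 3 3; -2 2 0) = Δ·Π!·Σ² = 1/21  (sign -1)
combine: 4πI² = 245·4/105·1/21 = 4/9
take √, sign -1: I = -0.18806319

-0.188063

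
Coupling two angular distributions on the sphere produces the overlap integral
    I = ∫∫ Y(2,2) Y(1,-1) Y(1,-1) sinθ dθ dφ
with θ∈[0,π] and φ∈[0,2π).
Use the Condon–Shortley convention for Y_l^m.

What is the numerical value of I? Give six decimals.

0.309019

Checks pass: Σm=0; 4 even; l₃=1∈[1,3].
(2·2+1)(2·1+1)(2·1+1) = 45
Δ: 2! 2! 0! / 5! → 1/30
sum: t=1:−1/1 = -1/1
3j²(2 1 1; 0 0 0) = Δ·Π!·Σ² = 2/15  (sign +1)
sum: t=0:+1/4 = 1/4
3j²(2 1 1; 2 -1 -1) = Δ·Π!·Σ² = 1/5  (sign +1)
combine: 4πI² = 45·2/15·1/5 = 6/5
take √, sign +1: I = 0.30901936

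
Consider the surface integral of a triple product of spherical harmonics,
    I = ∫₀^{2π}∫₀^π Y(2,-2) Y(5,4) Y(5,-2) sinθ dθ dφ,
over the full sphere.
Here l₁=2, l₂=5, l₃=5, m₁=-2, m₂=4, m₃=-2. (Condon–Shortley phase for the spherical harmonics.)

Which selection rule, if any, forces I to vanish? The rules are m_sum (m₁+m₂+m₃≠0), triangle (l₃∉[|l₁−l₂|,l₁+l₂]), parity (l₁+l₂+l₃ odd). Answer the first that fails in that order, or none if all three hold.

none

Σmᵢ = 0  ✓
l₃∈[|l₁−l₂|,l₁+l₂]=[3,7], have l₃=5  ✓
Σlᵢ = 12 ⇒ even  ✓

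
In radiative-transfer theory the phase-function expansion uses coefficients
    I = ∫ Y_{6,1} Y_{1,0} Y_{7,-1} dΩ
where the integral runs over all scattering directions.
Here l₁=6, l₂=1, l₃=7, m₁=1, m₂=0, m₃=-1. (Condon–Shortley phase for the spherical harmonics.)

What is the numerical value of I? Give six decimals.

m-sum 0 ✓  L=14 even ✓  5≤7≤7 ✓
Π(2lᵢ+1) = 13×3×15 = 585
triangle coeff Δ(6,1,7) = 1/1365
Σ_t [0,0]: t=0:+1/518400 = 1/518400
(3j)²=7/195 [(6 1 7; 0 0 0)], sign=-1
Σ_t [0,0]: t=0:+1/604800 = 1/604800
(3j)²=16/455 [(6 1 7; 1 0 -1)], sign=+1
⇒ 4πI² = 48/65
I = (-1)√(48/65/(4π)) = -0.24241473

-0.242415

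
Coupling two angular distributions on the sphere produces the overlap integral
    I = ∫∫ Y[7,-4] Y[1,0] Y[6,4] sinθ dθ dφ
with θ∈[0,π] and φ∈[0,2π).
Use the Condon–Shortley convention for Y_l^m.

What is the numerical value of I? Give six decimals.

m-sum 0 ✓  L=14 even ✓  6≤6≤8 ✓
Π(2lᵢ+1) = 15×3×13 = 585
triangle coeff Δ(7,1,6) = 1/1365
Σ_t [1,1]: t=1:−1/518400 = -1/518400
(3j)²=7/195 [(7 1 6; 0 0 0)], sign=-1
Σ_t [1,1]: t=1:−1/7257600 = -1/7257600
(3j)²=11/455 [(7 1 6; -4 0 4)], sign=-1
⇒ 4πI² = 33/65
I = (+1)√(33/65/(4π)) = 0.20099968

0.201000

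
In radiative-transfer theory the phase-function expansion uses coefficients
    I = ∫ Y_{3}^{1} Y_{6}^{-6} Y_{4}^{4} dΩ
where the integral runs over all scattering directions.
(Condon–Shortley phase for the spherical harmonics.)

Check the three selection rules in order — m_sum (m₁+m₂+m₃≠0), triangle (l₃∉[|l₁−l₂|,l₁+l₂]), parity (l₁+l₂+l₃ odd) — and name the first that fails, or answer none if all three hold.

azimuthal sum: 1 − 6 + 4 = -1  ✗
3 ≤ 4 ≤ 9 (triangle on l)
L = 3 + 6 + 4 = 13 (odd)

m_sum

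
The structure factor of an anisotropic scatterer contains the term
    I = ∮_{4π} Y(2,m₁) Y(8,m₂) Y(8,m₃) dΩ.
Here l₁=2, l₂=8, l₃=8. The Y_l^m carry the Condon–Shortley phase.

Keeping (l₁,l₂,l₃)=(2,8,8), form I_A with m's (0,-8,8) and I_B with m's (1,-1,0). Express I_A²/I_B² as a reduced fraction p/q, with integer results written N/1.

l's match ⇒ only the (l;m) 3-j factors differ between A and B.
A: triangle coeff Δ(2,8,8) = 1/348840; Σ_t [0,0]: t=0:+1/348713164800 = 1/348713164800; (3j)²=40/969 [(2 8 8; 0 -8 8)], sign=+1
B: triangle coeff Δ(2,8,8) = 1/348840; Σ_t [0,1]: t=0:+1/50803200 t=1:−1/58060800 = 1/406425600; (3j)²=1/3230 [(2 8 8; 1 -1 0)], sign=+1
I_A²/I_B² = (40/969)/(1/3230) = 400/3

400/3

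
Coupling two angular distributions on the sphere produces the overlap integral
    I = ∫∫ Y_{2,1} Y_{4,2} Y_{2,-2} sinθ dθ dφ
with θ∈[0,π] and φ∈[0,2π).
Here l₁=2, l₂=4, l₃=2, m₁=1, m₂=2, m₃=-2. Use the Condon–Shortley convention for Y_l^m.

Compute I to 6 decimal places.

m-sum = 1 + 2 − 2 = 1 ≠ 0 ⇒ I = 0

0.000000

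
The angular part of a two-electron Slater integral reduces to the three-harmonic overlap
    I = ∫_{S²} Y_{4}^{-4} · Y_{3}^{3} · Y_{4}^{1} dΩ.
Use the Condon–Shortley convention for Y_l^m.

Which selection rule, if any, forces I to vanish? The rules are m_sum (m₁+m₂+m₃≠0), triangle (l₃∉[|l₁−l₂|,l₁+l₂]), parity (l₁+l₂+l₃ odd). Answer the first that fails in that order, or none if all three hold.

parity

azimuthal sum: -4 + 3 + 1 = 0  ✓
1 ≤ 4 ≤ 7 (triangle on l)  ✓
L = 4 + 3 + 4 = 11 (odd)  ✗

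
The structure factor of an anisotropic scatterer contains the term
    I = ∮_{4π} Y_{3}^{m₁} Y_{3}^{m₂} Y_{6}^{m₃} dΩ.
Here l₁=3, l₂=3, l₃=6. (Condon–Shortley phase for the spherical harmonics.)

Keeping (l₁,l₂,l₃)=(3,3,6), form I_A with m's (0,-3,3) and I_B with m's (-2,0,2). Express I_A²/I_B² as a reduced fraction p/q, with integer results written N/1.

3/8

l's match ⇒ only the (l;m) 3-j factors differ between A and B.
A: triangle coeff Δ(3,3,6) = 1/12012; Σ_t [0,0]: t=0:+1/25920 = 1/25920; (3j)²=1/143 [(3 3 6; 0 -3 3)], sign=-1
B: triangle coeff Δ(3,3,6) = 1/12012; Σ_t [0,0]: t=0:+1/4320 = 1/4320; (3j)²=8/429 [(3 3 6; -2 0 2)], sign=+1
I_A²/I_B² = (1/143)/(8/429) = 3/8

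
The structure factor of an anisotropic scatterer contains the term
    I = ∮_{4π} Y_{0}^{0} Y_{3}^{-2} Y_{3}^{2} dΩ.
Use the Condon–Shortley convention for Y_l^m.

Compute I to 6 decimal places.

0.282095

Checks pass: Σm=0; 6 even; l₃=3∈[3,3].
(2·0+1)(2·3+1)(2·3+1) = 49
Δ: 0! 0! 6! / 7! → 1/7
sum: t=0:+1/36 = 1/36
3j²(0 3 3; 0 0 0) = Δ·Π!·Σ² = 1/7  (sign -1)
sum: t=0:+1/120 = 1/120
3j²(0 3 3; 0 -2 2) = Δ·Π!·Σ² = 1/7  (sign -1)
combine: 4πI² = 49·1/7·1/7 = 1/1
take √, sign +1: I = 0.28209479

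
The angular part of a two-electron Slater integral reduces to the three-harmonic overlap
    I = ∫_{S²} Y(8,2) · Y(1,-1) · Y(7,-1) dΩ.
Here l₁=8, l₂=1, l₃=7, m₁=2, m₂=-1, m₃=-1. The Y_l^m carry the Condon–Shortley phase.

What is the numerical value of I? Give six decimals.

0.205254

Rules hold: Σm=0, L=16 even, 7≤7≤9.
N = 17·3·15 = 765
Δ = 2!·14!·0!/17! = 1/2040
Racah Σ t=1..1: t=1:−1/25401600 = -1/25401600
⇒ 3j(8 1 7; 0 0 0)² = 8/255, sgn +1
Racah Σ t=0..0: t=0:+1/58060800 = 1/58060800
⇒ 3j(8 1 7; 2 -1 -1)² = 3/136, sgn +1
4πI² = N·(3j₀)²·(3jₘ)² = 9/17
I = +1·√(0.529412/4π) = 0.20525411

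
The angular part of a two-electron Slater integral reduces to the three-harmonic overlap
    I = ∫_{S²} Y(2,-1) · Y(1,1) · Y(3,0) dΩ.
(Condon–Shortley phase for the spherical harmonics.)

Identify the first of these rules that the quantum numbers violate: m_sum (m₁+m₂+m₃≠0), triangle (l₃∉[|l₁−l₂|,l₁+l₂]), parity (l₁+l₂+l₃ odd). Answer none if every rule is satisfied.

none

Σmᵢ = 0  ✓
l₃∈[|l₁−l₂|,l₁+l₂]=[1,3], have l₃=3  ✓
Σlᵢ = 6 ⇒ even  ✓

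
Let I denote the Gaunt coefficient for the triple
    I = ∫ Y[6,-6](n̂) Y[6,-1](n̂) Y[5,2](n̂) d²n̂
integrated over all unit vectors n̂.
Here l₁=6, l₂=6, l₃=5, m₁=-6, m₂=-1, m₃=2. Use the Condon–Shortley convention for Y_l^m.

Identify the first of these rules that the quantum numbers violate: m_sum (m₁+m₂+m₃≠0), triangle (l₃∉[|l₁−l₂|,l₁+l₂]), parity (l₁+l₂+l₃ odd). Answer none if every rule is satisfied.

m_sum

azimuthal sum: -6 − 1 + 2 = -5  ✗
0 ≤ 5 ≤ 12 (triangle on l)
L = 6 + 6 + 5 = 17 (odd)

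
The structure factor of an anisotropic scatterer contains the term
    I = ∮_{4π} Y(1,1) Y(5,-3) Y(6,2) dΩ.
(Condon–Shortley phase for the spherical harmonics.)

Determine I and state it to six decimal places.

Checks pass: Σm=0; 12 even; l₃=6∈[4,6].
(2·1+1)(2·5+1)(2·6+1) = 429
Δ: 0! 2! 10! / 13! → 1/858
sum: t=0:+1/14400 = 1/14400
3j²(1 5 6; 0 0 0) = Δ·Π!·Σ² = 6/143  (sign +1)
sum: t=0:+1/161280 = 1/161280
3j²(1 5 6; 1 -3 2) = Δ·Π!·Σ² = 1/143  (sign +1)
combine: 4πI² = 429·6/143·1/143 = 18/143
take √, sign +1: I = 0.10008369

0.100084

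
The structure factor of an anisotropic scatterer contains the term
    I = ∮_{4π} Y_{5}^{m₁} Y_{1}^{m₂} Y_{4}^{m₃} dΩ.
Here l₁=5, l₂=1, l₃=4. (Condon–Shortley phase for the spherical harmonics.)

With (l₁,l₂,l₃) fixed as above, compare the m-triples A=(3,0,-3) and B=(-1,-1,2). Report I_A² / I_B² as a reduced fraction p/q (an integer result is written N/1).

8/3

Same 5,1,4: normalisation and zero-m 3j drop out of the ratio.
A: Δ: 2! 8! 0! / 11! → 1/495; sum: t=1:−1/5040 = -1/5040; 3j²(5 1 4; 3 0 -3) = Δ·Π!·Σ² = 16/495  (sign +1)
B: Δ: 2! 8! 0! / 11! → 1/495; sum: t=0:+1/2880 = 1/2880; 3j²(5 1 4; -1 -1 2) = Δ·Π!·Σ² = 2/165  (sign +1)
I_A²/I_B² = (16/495)/(2/165) = 8/3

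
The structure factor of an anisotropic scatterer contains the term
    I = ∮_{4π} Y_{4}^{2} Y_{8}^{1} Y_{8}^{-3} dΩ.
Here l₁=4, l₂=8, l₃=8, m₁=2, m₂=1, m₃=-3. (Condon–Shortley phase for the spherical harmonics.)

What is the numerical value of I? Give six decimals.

Rules hold: Σm=0, L=20 even, 4≤8≤12.
N = 9·17·17 = 2601
Δ = 4!·4!·12!/21! = 1/185175900
Racah Σ t=0..4: t=0:+1/557383680 t=1:−1/21772800 t=2:+1/8294400 t=3:−1/21772800 t=4:+1/557383680 = 1/30965760
⇒ 3j(4 8 8; 0 0 0)² = 36/4199, sgn +1
Racah Σ t=0..2: t=0:+1/209018880 t=1:−1/34836480 t=2:+1/58060800 = -1/149299200
⇒ 3j(4 8 8; 2 1 -3)² = 77/25194, sgn +1
4πI² = N·(3j₀)²·(3jₘ)² = 4158/61009
I = +1·√(0.0681539/4π) = 0.07364451

0.073645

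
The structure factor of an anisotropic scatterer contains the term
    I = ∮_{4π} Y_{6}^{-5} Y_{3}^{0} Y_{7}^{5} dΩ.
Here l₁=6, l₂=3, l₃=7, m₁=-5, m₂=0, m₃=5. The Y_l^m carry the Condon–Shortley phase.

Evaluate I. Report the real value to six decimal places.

0.161723

Checks pass: Σm=0; 16 even; l₃=7∈[3,9].
(2·6+1)(2·3+1)(2·7+1) = 1365
Δ: 2! 10! 4! / 17! → 1/2042040
sum: t=0:+1/207360 t=1:−1/57600 t=2:+1/207360 = -1/129600
3j²(6 3 7; 0 0 0) = Δ·Π!·Σ² = 168/12155  (sign +1)
sum: t=1:−1/14515200 t=2:+1/4354560 = 1/6220800
3j²(6 3 7; -5 0 5) = Δ·Π!·Σ² = 77/4420  (sign +1)
combine: 4πI² = 1365·168/12155·77/4420 = 6174/18785
take √, sign +1: I = 0.16172337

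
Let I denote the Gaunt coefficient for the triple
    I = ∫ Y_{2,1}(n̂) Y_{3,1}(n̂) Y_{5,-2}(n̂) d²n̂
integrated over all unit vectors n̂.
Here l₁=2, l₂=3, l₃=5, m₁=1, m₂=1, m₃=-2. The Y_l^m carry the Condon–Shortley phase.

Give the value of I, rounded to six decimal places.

0.245532

m-sum 0 ✓  L=10 even ✓  1≤5≤5 ✓
Π(2lᵢ+1) = 5×7×11 = 385
triangle coeff Δ(2,3,5) = 1/2310
Σ_t [0,0]: t=0:+1/144 = 1/144
(3j)²=10/231 [(2 3 5; 0 0 0)], sign=-1
Σ_t [0,0]: t=0:+1/288 = 1/288
(3j)²=1/22 [(2 3 5; 1 1 -2)], sign=-1
⇒ 4πI² = 25/33
I = (+1)√(25/33/(4π)) = 0.24553200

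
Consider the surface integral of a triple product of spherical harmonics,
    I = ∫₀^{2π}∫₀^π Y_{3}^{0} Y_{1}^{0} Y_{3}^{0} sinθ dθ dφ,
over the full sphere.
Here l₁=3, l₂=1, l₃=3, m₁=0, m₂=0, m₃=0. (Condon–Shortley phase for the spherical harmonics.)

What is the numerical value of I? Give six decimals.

0.000000

l₁+l₂+l₃=7 is odd: 3j(l;000)=0 ⇒ I=0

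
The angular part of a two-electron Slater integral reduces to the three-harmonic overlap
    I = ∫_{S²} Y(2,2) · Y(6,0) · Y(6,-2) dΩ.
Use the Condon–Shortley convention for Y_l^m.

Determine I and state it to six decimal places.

Rules hold: Σm=0, L=14 even, 4≤6≤8.
N = 5·13·13 = 845
Δ = 2!·2!·10!/15! = 1/90090
Racah Σ t=0..2: t=0:+1/69120 t=1:−1/14400 t=2:+1/69120 = -7/172800
⇒ 3j(2 6 6; 0 0 0)² = 14/715, sgn -1
Racah Σ t=0..0: t=0:+1/69120 = 1/69120
⇒ 3j(2 6 6; 2 0 -2)² = 4/143, sgn +1
4πI² = N·(3j₀)²·(3jₘ)² = 56/121
I = -1·√(0.46281/4π) = -0.19190947

-0.191909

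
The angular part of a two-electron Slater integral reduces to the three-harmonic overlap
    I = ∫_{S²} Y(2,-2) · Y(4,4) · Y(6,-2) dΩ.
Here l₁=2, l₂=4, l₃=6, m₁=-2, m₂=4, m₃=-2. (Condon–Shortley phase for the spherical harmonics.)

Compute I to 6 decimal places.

0.015904

Checks pass: Σm=0; 12 even; l₃=6∈[2,6].
(2·2+1)(2·4+1)(2·6+1) = 585
Δ: 0! 4! 8! / 13! → 1/6435
sum: t=0:+1/2304 = 1/2304
3j²(2 4 6; 0 0 0) = Δ·Π!·Σ² = 5/143  (sign +1)
sum: t=0:+1/967680 = 1/967680
3j²(2 4 6; -2 4 -2) = Δ·Π!·Σ² = 1/6435  (sign +1)
combine: 4πI² = 585·5/143·1/6435 = 5/1573
take √, sign +1: I = 0.01590434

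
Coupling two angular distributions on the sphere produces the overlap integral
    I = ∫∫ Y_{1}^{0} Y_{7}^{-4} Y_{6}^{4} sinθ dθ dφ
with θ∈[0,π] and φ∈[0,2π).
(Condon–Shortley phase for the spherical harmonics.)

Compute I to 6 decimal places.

0.201000

Checks pass: Σm=0; 14 even; l₃=6∈[6,8].
(2·1+1)(2·7+1)(2·6+1) = 585
Δ: 2! 0! 12! / 15! → 1/1365
sum: t=1:−1/518400 = -1/518400
3j²(1 7 6; 0 0 0) = Δ·Π!·Σ² = 7/195  (sign -1)
sum: t=1:−1/7257600 = -1/7257600
3j²(1 7 6; 0 -4 4) = Δ·Π!·Σ² = 11/455  (sign -1)
combine: 4πI² = 585·7/195·11/455 = 33/65
take √, sign +1: I = 0.20099968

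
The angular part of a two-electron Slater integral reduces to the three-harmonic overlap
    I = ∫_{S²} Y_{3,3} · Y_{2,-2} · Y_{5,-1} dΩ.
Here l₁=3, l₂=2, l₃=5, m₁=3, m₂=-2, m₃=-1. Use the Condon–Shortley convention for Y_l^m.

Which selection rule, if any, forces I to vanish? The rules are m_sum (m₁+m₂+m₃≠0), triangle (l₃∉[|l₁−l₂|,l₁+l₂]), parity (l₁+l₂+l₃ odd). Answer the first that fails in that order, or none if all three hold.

Σmᵢ = 0  ✓
l₃∈[|l₁−l₂|,l₁+l₂]=[1,5], have l₃=5  ✓
Σlᵢ = 10 ⇒ even  ✓

none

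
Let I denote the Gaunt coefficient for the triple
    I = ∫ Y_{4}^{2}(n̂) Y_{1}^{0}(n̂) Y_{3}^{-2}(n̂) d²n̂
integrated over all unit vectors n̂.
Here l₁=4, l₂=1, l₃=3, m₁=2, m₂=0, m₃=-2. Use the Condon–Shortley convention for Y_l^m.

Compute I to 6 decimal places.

Checks pass: Σm=0; 8 even; l₃=3∈[3,5].
(2·4+1)(2·1+1)(2·3+1) = 189
Δ: 2! 6! 0! / 9! → 1/252
sum: t=1:−1/36 = -1/36
3j²(4 1 3; 0 0 0) = Δ·Π!·Σ² = 4/63  (sign +1)
sum: t=1:−1/120 = -1/120
3j²(4 1 3; 2 0 -2) = Δ·Π!·Σ² = 1/21  (sign +1)
combine: 4πI² = 189·4/63·1/21 = 4/7
take √, sign +1: I = 0.21324362

0.213244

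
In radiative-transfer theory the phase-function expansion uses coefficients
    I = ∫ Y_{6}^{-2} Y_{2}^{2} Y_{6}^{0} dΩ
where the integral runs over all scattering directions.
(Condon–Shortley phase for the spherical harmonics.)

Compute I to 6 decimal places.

Checks pass: Σm=0; 14 even; l₃=6∈[4,8].
(2·6+1)(2·2+1)(2·6+1) = 845
Δ: 2! 10! 2! / 15! → 1/90090
sum: t=0:+1/69120 t=1:−1/14400 t=2:+1/69120 = -7/172800
3j²(6 2 6; 0 0 0) = Δ·Π!·Σ² = 14/715  (sign -1)
sum: t=2:+1/69120 = 1/69120
3j²(6 2 6; -2 2 0) = Δ·Π!·Σ² = 4/143  (sign +1)
combine: 4πI² = 845·14/715·4/143 = 56/121
take √, sign -1: I = -0.19190947

-0.191909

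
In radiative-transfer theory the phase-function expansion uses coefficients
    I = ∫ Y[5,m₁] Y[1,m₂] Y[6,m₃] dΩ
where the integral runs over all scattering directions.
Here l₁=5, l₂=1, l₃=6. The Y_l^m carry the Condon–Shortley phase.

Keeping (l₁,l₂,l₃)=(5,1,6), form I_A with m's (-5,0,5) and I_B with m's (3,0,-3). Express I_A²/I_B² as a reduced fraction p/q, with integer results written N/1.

11/27

l's match ⇒ only the (l;m) 3-j factors differ between A and B.
A: triangle coeff Δ(5,1,6) = 1/858; Σ_t [0,0]: t=0:+1/3628800 = 1/3628800; (3j)²=1/78 [(5 1 6; -5 0 5)], sign=-1
B: triangle coeff Δ(5,1,6) = 1/858; Σ_t [0,0]: t=0:+1/80640 = 1/80640; (3j)²=9/286 [(5 1 6; 3 0 -3)], sign=-1
I_A²/I_B² = (1/78)/(9/286) = 11/27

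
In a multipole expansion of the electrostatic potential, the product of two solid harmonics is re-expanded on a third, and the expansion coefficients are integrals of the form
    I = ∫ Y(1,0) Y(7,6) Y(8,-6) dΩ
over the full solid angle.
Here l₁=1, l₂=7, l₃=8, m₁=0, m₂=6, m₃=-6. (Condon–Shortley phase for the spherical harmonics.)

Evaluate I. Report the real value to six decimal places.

Checks pass: Σm=0; 16 even; l₃=8∈[6,8].
(2·1+1)(2·7+1)(2·8+1) = 765
Δ: 0! 2! 14! / 17! → 1/2040
sum: t=0:+1/25401600 = 1/25401600
3j²(1 7 8; 0 0 0) = Δ·Π!·Σ² = 8/255  (sign +1)
sum: t=0:+1/6227020800 = 1/6227020800
3j²(1 7 8; 0 6 -6) = Δ·Π!·Σ² = 7/510  (sign +1)
combine: 4πI² = 765·8/255·7/510 = 28/85
take √, sign +1: I = 0.16190663

0.161907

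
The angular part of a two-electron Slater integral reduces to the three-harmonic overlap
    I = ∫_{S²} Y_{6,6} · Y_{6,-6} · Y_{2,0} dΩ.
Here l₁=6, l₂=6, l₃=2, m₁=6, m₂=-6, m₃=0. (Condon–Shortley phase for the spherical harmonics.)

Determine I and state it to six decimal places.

Checks pass: Σm=0; 14 even; l₃=2∈[0,12].
(2·6+1)(2·6+1)(2·2+1) = 845
Δ: 10! 2! 2! / 15! → 1/90090
sum: t=4:+1/69120 t=5:−1/14400 t=6:+1/69120 = -7/172800
3j²(6 6 2; 0 0 0) = Δ·Π!·Σ² = 14/715  (sign -1)
sum: t=0:+1/14515200 = 1/14515200
3j²(6 6 2; 6 -6 0) = Δ·Π!·Σ² = 22/455  (sign +1)
combine: 4πI² = 845·14/715·22/455 = 4/5
take √, sign -1: I = -0.25231325

-0.252313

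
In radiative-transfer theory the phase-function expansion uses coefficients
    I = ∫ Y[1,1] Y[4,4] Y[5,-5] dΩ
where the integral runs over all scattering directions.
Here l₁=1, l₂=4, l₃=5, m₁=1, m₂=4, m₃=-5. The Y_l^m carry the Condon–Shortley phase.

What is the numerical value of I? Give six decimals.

m-sum 0 ✓  L=10 even ✓  3≤5≤5 ✓
Π(2lᵢ+1) = 3×9×11 = 297
triangle coeff Δ(1,4,5) = 1/495
Σ_t [0,0]: t=0:+1/576 = 1/576
(3j)²=5/99 [(1 4 5; 0 0 0)], sign=-1
Σ_t [0,0]: t=0:+1/80640 = 1/80640
(3j)²=1/11 [(1 4 5; 1 4 -5)], sign=+1
⇒ 4πI² = 15/11
I = (-1)√(15/11/(4π)) = -0.32941575

-0.329416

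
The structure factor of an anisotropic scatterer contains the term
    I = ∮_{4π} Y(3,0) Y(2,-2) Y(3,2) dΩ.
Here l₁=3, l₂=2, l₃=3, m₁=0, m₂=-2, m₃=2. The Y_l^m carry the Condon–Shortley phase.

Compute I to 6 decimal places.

-0.188063

Checks pass: Σm=0; 8 even; l₃=3∈[1,5].
(2·3+1)(2·2+1)(2·3+1) = 245
Δ: 2! 4! 2! / 9! → 1/3780
sum: t=0:+1/24 t=1:−1/4 t=2:+1/24 = -1/6
3j²(3 2 3; 0 0 0) = Δ·Π!·Σ² = 4/105  (sign +1)
sum: t=0:+1/24 = 1/24
3j²(3 2 3; 0 -2 2) = Δ·Π!·Σ² = 1/21  (sign -1)
combine: 4πI² = 245·4/105·1/21 = 4/9
take √, sign -1: I = -0.18806319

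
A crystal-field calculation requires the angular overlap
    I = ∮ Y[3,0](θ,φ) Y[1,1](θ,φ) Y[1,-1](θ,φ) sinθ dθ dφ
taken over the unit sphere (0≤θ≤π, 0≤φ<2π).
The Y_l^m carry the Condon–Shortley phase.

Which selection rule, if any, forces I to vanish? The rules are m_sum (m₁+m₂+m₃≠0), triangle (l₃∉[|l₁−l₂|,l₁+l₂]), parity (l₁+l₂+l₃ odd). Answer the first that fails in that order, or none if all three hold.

azimuthal sum: 0 + 1 − 1 = 0  ✓
2 ≤ 1 ≤ 4 (triangle on l)  ✗
L = 3 + 1 + 1 = 5 (odd)

triangle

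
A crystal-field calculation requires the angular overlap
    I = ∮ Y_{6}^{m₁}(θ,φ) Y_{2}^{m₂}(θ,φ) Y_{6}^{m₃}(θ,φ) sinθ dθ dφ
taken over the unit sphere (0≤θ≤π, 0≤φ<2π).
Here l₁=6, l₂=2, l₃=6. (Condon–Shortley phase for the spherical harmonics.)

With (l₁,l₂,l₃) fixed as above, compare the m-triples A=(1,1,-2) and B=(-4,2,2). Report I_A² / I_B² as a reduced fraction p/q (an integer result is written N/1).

1/3

l's match ⇒ only the (l;m) 3-j factors differ between A and B.
A: triangle coeff Δ(6,2,6) = 1/90090; Σ_t [1,2]: t=1:−1/34560 t=2:+1/60480 = -1/80640; (3j)²=6/1001 [(6 2 6; 1 1 -2)], sign=-1
B: triangle coeff Δ(6,2,6) = 1/90090; Σ_t [2,2]: t=2:+1/322560 = 1/322560; (3j)²=18/1001 [(6 2 6; -4 2 2)], sign=+1
I_A²/I_B² = (6/1001)/(18/1001) = 1/3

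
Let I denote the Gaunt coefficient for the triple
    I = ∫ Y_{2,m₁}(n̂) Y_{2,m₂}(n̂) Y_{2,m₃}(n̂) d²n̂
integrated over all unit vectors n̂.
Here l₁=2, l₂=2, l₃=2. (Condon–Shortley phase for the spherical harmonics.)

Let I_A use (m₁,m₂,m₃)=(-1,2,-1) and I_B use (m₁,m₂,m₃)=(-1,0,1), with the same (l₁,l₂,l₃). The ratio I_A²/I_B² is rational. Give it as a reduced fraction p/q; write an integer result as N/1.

Same 2,2,2: normalisation and zero-m 3j drop out of the ratio.
A: Δ: 2! 2! 2! / 7! → 1/630; sum: t=2:+1/4 = 1/4; 3j²(2 2 2; -1 2 -1) = Δ·Π!·Σ² = 3/35  (sign -1)
B: Δ: 2! 2! 2! / 7! → 1/630; sum: t=1:−1/2 t=2:+1/4 = -1/4; 3j²(2 2 2; -1 0 1) = Δ·Π!·Σ² = 1/70  (sign +1)
I_A²/I_B² = (3/35)/(1/70) = 6/1

6/1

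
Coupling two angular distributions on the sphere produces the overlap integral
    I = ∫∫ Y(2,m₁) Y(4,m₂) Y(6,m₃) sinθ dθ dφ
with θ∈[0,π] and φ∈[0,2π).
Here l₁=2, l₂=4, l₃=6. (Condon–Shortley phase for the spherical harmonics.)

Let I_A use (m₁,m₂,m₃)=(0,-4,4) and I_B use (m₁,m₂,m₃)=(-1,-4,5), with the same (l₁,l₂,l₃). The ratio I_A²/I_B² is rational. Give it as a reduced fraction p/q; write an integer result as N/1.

3/11

Shared (l₁,l₂,l₃)=(2,4,6): N and (l;000)² cancel in I_A²/I_B².
A: Δ = 0!·4!·8!/13! = 1/6435; Racah Σ t=0..0: t=0:+1/161280 = 1/161280; ⇒ 3j(2 4 6; 0 -4 4)² = 1/143, sgn +1
B: Δ = 0!·4!·8!/13! = 1/6435; Racah Σ t=0..0: t=0:+1/241920 = 1/241920; ⇒ 3j(2 4 6; -1 -4 5)² = 1/39, sgn -1
I_A²/I_B² = (1/143)/(1/39) = 3/11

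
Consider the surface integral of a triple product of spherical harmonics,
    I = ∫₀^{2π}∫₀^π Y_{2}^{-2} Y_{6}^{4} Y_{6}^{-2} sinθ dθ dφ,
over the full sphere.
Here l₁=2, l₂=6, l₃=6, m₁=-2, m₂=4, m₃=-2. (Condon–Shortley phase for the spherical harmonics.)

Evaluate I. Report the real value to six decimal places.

m-sum 0 ✓  L=14 even ✓  4≤6≤8 ✓
Π(2lᵢ+1) = 5×13×13 = 845
triangle coeff Δ(2,6,6) = 1/90090
Σ_t [0,2]: t=0:+1/69120 t=1:−1/14400 t=2:+1/69120 = -7/172800
(3j)²=14/715 [(2 6 6; 0 0 0)], sign=-1
Σ_t [2,2]: t=2:+1/322560 = 1/322560
(3j)²=18/1001 [(2 6 6; -2 4 -2)], sign=+1
⇒ 4πI² = 36/121
I = (-1)√(36/121/(4π)) = -0.15386989

-0.153870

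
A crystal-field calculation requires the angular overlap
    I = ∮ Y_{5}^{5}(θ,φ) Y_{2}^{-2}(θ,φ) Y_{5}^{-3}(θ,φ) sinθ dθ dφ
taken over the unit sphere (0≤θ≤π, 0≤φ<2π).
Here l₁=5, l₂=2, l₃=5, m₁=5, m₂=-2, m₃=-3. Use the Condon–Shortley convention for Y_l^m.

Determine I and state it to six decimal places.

0.088588

Checks pass: Σm=0; 12 even; l₃=5∈[3,7].
(2·5+1)(2·2+1)(2·5+1) = 605
Δ: 2! 8! 2! / 13! → 1/38610
sum: t=0:+1/2880 t=1:−1/576 t=2:+1/2880 = -1/960
3j²(5 2 5; 0 0 0) = Δ·Π!·Σ² = 10/429  (sign +1)
sum: t=0:+1/161280 = 1/161280
3j²(5 2 5; 5 -2 -3) = Δ·Π!·Σ² = 1/143  (sign +1)
combine: 4πI² = 605·10/429·1/143 = 50/507
take √, sign +1: I = 0.08858824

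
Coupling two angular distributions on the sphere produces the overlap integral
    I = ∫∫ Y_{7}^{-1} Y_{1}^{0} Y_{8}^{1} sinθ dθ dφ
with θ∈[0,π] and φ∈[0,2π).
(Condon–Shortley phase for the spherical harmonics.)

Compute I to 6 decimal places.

-0.242860

Rules hold: Σm=0, L=16 even, 6≤8≤8.
N = 15·3·17 = 765
Δ = 0!·14!·2!/17! = 1/2040
Racah Σ t=0..0: t=0:+1/25401600 = 1/25401600
⇒ 3j(7 1 8; 0 0 0)² = 8/255, sgn +1
Racah Σ t=0..0: t=0:+1/29030400 = 1/29030400
⇒ 3j(7 1 8; -1 0 1)² = 21/680, sgn -1
4πI² = N·(3j₀)²·(3jₘ)² = 63/85
I = -1·√(0.741176/4π) = -0.24285994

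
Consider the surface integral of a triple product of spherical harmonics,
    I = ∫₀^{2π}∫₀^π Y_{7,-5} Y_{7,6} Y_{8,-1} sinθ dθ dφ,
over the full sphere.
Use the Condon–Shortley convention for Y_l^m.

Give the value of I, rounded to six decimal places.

m-sum 0 ✓  L=22 even ✓  0≤8≤14 ✓
Π(2lᵢ+1) = 15×15×17 = 3825
triangle coeff Δ(7,7,8) = 1/22086194130
Σ_t [0,6]: t=0:+1/18289152000 t=1:−1/248832000 t=2:+1/24883200 t=3:−1/11943936 t=4:+1/24883200 t=5:−1/248832000 t=6:+1/18289152000 = -11/975421440
(3j)²=1750/289731 [(7 7 8; 0 0 0)], sign=-1
Σ_t [5,6]: t=5:−1/24385536000 t=6:+1/5225472000 = 11/73156608000
(3j)²=2904/260015 [(7 7 8; -5 6 -1)], sign=-1
⇒ 4πI² = 10890000/42204149
I = (+1)√(10890000/42204149/(4π)) = 0.14329513

0.143295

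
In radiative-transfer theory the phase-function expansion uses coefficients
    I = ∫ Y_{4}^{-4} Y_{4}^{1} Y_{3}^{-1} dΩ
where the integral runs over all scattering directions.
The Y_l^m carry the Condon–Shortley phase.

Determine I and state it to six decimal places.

0.000000

m-sum = -4 + 1 − 1 = -4 ≠ 0 ⇒ I = 0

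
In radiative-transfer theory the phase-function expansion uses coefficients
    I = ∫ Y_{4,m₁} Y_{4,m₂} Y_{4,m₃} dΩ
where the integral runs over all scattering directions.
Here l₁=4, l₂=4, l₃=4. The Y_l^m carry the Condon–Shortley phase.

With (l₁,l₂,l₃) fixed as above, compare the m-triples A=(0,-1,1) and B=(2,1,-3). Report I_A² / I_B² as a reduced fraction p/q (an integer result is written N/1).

Shared (l₁,l₂,l₃)=(4,4,4): N and (l;000)² cancel in I_A²/I_B².
A: Δ = 4!·4!·4!/13! = 1/450450; Racah Σ t=0..3: t=0:+1/3456 t=1:−1/144 t=2:+1/96 t=3:−1/864 = 1/384; ⇒ 3j(4 4 4; 0 -1 1)² = 9/2002, sgn -1
B: Δ = 4!·4!·4!/13! = 1/450450; Racah Σ t=1..2: t=1:−1/864 t=2:+1/576 = 1/1728; ⇒ 3j(4 4 4; 2 1 -3)² = 5/1287, sgn -1
I_A²/I_B² = (9/2002)/(5/1287) = 81/70

81/70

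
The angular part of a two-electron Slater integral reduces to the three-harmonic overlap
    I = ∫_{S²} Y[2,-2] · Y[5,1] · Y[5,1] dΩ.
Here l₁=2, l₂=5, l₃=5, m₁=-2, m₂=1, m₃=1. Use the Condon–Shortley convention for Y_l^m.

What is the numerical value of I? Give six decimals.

Checks pass: Σm=0; 12 even; l₃=5∈[3,7].
(2·2+1)(2·5+1)(2·5+1) = 605
Δ: 2! 2! 8! / 13! → 1/38610
sum: t=0:+1/2880 t=1:−1/576 t=2:+1/2880 = -1/960
3j²(2 5 5; 0 0 0) = Δ·Π!·Σ² = 10/429  (sign +1)
sum: t=2:+1/2304 = 1/2304
3j²(2 5 5; -2 1 1) = Δ·Π!·Σ² = 5/143  (sign +1)
combine: 4πI² = 605·10/429·5/143 = 250/507
take √, sign +1: I = 0.19808933

0.198089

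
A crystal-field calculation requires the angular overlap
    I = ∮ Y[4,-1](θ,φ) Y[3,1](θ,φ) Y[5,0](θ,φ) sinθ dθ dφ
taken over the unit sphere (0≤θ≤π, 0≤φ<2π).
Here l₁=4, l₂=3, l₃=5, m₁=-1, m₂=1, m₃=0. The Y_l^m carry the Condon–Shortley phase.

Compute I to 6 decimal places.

Checks pass: Σm=0; 12 even; l₃=5∈[1,7].
(2·4+1)(2·3+1)(2·5+1) = 693
Δ: 2! 6! 4! / 13! → 1/180180
sum: t=0:+1/576 t=1:−1/144 t=2:+1/576 = -1/288
3j²(4 3 5; 0 0 0) = Δ·Π!·Σ² = 20/1001  (sign +1)
sum: t=0:+1/5760 t=1:−1/288 t=2:+1/288 = 1/5760
3j²(4 3 5; -1 1 0) = Δ·Π!·Σ² = 1/12012  (sign -1)
combine: 4πI² = 693·20/1001·1/12012 = 15/13013
take √, sign -1: I = -0.00957750

-0.009577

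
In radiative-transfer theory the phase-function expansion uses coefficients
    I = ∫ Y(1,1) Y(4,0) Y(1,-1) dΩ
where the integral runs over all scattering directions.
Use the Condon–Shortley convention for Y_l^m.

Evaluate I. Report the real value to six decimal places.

0.000000

l₃=1 ∉ [3,5] — triangle fails ⇒ I = 0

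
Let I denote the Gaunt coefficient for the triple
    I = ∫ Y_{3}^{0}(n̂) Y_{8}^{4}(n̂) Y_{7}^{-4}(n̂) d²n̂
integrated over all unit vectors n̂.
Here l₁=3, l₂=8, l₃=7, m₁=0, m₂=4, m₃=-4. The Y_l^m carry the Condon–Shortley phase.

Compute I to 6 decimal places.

Checks pass: Σm=0; 18 even; l₃=7∈[5,11].
(2·3+1)(2·8+1)(2·7+1) = 1785
Δ: 4! 2! 12! / 19! → 1/5290740
sum: t=1:−1/7257600 t=2:+1/2073600 t=3:−1/7257600 = 1/4838400
3j²(3 8 7; 0 0 0) = Δ·Π!·Σ² = 252/20995  (sign -1)
sum: t=1:−1/479001600 t=2:+1/29030400 t=3:−1/26127360 = -17/2874009600
3j²(3 8 7; 0 4 -4) = Δ·Π!·Σ² = 17/25935  (sign +1)
combine: 4πI² = 1785·252/20995·17/25935 = 4284/305045
take √, sign -1: I = -0.03343011

-0.033430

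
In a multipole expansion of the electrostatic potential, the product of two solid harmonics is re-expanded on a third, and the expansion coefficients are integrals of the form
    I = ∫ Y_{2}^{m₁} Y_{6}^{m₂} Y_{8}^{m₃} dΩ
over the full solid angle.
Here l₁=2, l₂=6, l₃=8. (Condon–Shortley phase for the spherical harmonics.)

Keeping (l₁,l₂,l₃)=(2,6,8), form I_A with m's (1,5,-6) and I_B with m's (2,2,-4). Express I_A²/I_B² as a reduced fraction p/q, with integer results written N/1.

l's match ⇒ only the (l;m) 3-j factors differ between A and B.
A: triangle coeff Δ(2,6,8) = 1/30940; Σ_t [0,0]: t=0:+1/239500800 = 1/239500800; (3j)²=2/85 [(2 6 8; 1 5 -6)], sign=+1
B: triangle coeff Δ(2,6,8) = 1/30940; Σ_t [0,0]: t=0:+1/23224320 = 1/23224320; (3j)²=99/6188 [(2 6 8; 2 2 -4)], sign=+1
I_A²/I_B² = (2/85)/(99/6188) = 728/495

728/495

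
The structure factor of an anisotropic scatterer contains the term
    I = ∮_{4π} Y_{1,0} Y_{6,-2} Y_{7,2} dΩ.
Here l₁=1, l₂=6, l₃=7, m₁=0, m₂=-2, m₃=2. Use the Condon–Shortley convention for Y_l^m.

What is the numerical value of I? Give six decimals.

m-sum 0 ✓  L=14 even ✓  5≤7≤7 ✓
Π(2lᵢ+1) = 3×13×15 = 585
triangle coeff Δ(1,6,7) = 1/1365
Σ_t [0,0]: t=0:+1/518400 = 1/518400
(3j)²=7/195 [(1 6 7; 0 0 0)], sign=-1
Σ_t [0,0]: t=0:+1/967680 = 1/967680
(3j)²=3/91 [(1 6 7; 0 -2 2)], sign=-1
⇒ 4πI² = 9/13
I = (+1)√(9/13/(4π)) = 0.23471705

0.234717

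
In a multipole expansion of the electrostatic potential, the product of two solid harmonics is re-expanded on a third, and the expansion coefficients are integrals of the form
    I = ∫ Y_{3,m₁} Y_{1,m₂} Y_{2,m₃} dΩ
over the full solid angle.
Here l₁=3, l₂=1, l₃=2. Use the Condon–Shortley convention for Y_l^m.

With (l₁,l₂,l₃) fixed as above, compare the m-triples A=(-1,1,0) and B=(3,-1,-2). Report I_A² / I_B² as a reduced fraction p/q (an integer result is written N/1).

2/5

Shared (l₁,l₂,l₃)=(3,1,2): N and (l;000)² cancel in I_A²/I_B².
A: Δ = 2!·4!·0!/7! = 1/105; Racah Σ t=2..2: t=2:+1/8 = 1/8; ⇒ 3j(3 1 2; -1 1 0)² = 2/35, sgn +1
B: Δ = 2!·4!·0!/7! = 1/105; Racah Σ t=0..0: t=0:+1/48 = 1/48; ⇒ 3j(3 1 2; 3 -1 -2)² = 1/7, sgn +1
I_A²/I_B² = (2/35)/(1/7) = 2/5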